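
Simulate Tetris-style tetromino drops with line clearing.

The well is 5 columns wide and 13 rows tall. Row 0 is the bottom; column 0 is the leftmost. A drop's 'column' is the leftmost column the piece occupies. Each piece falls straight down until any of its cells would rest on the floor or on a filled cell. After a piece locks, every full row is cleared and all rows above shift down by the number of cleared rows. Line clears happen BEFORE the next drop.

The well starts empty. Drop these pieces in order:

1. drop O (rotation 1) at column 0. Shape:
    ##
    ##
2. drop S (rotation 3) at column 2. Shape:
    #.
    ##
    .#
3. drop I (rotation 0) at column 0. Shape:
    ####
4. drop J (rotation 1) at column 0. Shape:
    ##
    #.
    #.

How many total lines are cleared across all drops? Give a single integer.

Answer: 0

Derivation:
Drop 1: O rot1 at col 0 lands with bottom-row=0; cleared 0 line(s) (total 0); column heights now [2 2 0 0 0], max=2
Drop 2: S rot3 at col 2 lands with bottom-row=0; cleared 0 line(s) (total 0); column heights now [2 2 3 2 0], max=3
Drop 3: I rot0 at col 0 lands with bottom-row=3; cleared 0 line(s) (total 0); column heights now [4 4 4 4 0], max=4
Drop 4: J rot1 at col 0 lands with bottom-row=4; cleared 0 line(s) (total 0); column heights now [7 7 4 4 0], max=7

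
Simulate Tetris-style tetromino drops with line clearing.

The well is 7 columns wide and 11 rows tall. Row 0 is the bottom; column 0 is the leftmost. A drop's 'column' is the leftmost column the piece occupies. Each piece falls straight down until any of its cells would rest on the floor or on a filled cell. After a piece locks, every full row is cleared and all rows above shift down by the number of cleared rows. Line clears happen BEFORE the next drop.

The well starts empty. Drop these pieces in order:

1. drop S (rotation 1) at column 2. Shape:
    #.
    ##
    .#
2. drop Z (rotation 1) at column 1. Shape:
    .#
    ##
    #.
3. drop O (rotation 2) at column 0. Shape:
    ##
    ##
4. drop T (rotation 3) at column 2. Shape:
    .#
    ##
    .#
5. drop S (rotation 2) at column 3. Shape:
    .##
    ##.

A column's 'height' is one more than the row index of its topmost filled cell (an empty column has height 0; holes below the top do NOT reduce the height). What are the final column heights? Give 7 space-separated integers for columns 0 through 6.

Drop 1: S rot1 at col 2 lands with bottom-row=0; cleared 0 line(s) (total 0); column heights now [0 0 3 2 0 0 0], max=3
Drop 2: Z rot1 at col 1 lands with bottom-row=2; cleared 0 line(s) (total 0); column heights now [0 4 5 2 0 0 0], max=5
Drop 3: O rot2 at col 0 lands with bottom-row=4; cleared 0 line(s) (total 0); column heights now [6 6 5 2 0 0 0], max=6
Drop 4: T rot3 at col 2 lands with bottom-row=4; cleared 0 line(s) (total 0); column heights now [6 6 6 7 0 0 0], max=7
Drop 5: S rot2 at col 3 lands with bottom-row=7; cleared 0 line(s) (total 0); column heights now [6 6 6 8 9 9 0], max=9

Answer: 6 6 6 8 9 9 0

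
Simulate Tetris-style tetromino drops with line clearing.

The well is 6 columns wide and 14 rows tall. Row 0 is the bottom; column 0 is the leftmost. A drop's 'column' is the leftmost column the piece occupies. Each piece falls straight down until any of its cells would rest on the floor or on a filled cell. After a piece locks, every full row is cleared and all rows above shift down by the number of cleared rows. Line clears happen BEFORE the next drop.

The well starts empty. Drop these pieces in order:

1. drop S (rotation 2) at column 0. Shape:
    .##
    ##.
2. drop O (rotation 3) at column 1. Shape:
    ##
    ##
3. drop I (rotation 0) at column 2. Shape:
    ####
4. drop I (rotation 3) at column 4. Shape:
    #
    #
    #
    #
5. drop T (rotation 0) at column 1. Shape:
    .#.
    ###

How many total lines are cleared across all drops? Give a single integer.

Answer: 0

Derivation:
Drop 1: S rot2 at col 0 lands with bottom-row=0; cleared 0 line(s) (total 0); column heights now [1 2 2 0 0 0], max=2
Drop 2: O rot3 at col 1 lands with bottom-row=2; cleared 0 line(s) (total 0); column heights now [1 4 4 0 0 0], max=4
Drop 3: I rot0 at col 2 lands with bottom-row=4; cleared 0 line(s) (total 0); column heights now [1 4 5 5 5 5], max=5
Drop 4: I rot3 at col 4 lands with bottom-row=5; cleared 0 line(s) (total 0); column heights now [1 4 5 5 9 5], max=9
Drop 5: T rot0 at col 1 lands with bottom-row=5; cleared 0 line(s) (total 0); column heights now [1 6 7 6 9 5], max=9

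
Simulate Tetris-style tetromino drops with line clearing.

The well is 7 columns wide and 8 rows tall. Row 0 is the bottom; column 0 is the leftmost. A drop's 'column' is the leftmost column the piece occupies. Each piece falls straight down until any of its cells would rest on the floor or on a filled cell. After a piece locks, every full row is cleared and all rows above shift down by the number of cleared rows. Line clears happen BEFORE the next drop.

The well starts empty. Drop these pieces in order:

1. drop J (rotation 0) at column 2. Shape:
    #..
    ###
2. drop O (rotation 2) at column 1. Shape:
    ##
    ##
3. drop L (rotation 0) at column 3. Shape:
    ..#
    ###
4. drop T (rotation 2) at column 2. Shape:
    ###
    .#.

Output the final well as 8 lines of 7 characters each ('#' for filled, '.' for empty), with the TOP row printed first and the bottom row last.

Drop 1: J rot0 at col 2 lands with bottom-row=0; cleared 0 line(s) (total 0); column heights now [0 0 2 1 1 0 0], max=2
Drop 2: O rot2 at col 1 lands with bottom-row=2; cleared 0 line(s) (total 0); column heights now [0 4 4 1 1 0 0], max=4
Drop 3: L rot0 at col 3 lands with bottom-row=1; cleared 0 line(s) (total 0); column heights now [0 4 4 2 2 3 0], max=4
Drop 4: T rot2 at col 2 lands with bottom-row=3; cleared 0 line(s) (total 0); column heights now [0 4 5 5 5 3 0], max=5

Answer: .......
.......
.......
..###..
.###...
.##..#.
..####.
..###..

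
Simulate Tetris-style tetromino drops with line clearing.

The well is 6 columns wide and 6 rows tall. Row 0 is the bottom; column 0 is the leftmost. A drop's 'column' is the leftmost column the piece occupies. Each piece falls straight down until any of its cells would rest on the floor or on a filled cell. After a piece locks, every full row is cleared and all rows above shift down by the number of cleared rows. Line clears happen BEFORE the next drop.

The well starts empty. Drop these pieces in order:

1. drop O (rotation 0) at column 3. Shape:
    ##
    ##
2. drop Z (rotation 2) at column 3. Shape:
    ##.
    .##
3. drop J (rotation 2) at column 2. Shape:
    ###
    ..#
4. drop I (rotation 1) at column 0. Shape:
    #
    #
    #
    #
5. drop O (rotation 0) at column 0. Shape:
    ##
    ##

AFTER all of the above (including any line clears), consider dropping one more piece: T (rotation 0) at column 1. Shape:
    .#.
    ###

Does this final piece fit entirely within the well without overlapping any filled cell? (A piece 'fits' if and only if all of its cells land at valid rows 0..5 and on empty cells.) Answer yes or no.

Drop 1: O rot0 at col 3 lands with bottom-row=0; cleared 0 line(s) (total 0); column heights now [0 0 0 2 2 0], max=2
Drop 2: Z rot2 at col 3 lands with bottom-row=2; cleared 0 line(s) (total 0); column heights now [0 0 0 4 4 3], max=4
Drop 3: J rot2 at col 2 lands with bottom-row=4; cleared 0 line(s) (total 0); column heights now [0 0 6 6 6 3], max=6
Drop 4: I rot1 at col 0 lands with bottom-row=0; cleared 0 line(s) (total 0); column heights now [4 0 6 6 6 3], max=6
Drop 5: O rot0 at col 0 lands with bottom-row=4; cleared 0 line(s) (total 0); column heights now [6 6 6 6 6 3], max=6
Test piece T rot0 at col 1 (width 3): heights before test = [6 6 6 6 6 3]; fits = False

Answer: no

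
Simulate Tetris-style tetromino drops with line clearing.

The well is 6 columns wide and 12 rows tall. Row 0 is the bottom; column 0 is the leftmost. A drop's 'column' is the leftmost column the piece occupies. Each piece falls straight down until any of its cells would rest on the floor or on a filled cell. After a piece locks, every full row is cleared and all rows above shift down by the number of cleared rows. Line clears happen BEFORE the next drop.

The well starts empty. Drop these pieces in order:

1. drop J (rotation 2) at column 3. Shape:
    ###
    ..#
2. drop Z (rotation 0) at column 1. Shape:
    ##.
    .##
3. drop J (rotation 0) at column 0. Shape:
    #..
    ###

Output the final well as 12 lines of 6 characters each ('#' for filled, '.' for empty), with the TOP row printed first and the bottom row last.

Answer: ......
......
......
......
......
......
#.....
###...
.##...
..##..
...###
.....#

Derivation:
Drop 1: J rot2 at col 3 lands with bottom-row=0; cleared 0 line(s) (total 0); column heights now [0 0 0 2 2 2], max=2
Drop 2: Z rot0 at col 1 lands with bottom-row=2; cleared 0 line(s) (total 0); column heights now [0 4 4 3 2 2], max=4
Drop 3: J rot0 at col 0 lands with bottom-row=4; cleared 0 line(s) (total 0); column heights now [6 5 5 3 2 2], max=6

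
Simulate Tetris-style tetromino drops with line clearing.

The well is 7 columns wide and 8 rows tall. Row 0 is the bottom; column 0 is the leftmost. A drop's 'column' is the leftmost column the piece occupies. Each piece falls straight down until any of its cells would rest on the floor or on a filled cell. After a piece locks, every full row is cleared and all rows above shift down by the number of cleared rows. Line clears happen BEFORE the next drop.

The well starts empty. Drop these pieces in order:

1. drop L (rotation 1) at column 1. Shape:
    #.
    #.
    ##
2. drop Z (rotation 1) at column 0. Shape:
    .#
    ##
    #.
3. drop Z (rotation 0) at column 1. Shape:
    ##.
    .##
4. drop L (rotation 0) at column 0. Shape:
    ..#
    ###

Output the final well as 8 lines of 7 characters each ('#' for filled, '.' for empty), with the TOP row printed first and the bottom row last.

Answer: ..#....
###....
.##....
.###...
##.....
##.....
.#.....
.##....

Derivation:
Drop 1: L rot1 at col 1 lands with bottom-row=0; cleared 0 line(s) (total 0); column heights now [0 3 1 0 0 0 0], max=3
Drop 2: Z rot1 at col 0 lands with bottom-row=2; cleared 0 line(s) (total 0); column heights now [4 5 1 0 0 0 0], max=5
Drop 3: Z rot0 at col 1 lands with bottom-row=4; cleared 0 line(s) (total 0); column heights now [4 6 6 5 0 0 0], max=6
Drop 4: L rot0 at col 0 lands with bottom-row=6; cleared 0 line(s) (total 0); column heights now [7 7 8 5 0 0 0], max=8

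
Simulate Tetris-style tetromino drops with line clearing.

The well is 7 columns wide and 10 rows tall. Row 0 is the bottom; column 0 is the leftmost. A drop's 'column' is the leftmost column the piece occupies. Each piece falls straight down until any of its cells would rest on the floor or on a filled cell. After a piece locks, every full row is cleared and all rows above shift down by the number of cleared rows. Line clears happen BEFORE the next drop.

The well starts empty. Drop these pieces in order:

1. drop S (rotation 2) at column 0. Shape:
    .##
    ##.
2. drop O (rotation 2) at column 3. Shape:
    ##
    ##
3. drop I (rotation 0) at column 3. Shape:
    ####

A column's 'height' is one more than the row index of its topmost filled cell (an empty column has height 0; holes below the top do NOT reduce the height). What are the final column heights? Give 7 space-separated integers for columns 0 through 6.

Drop 1: S rot2 at col 0 lands with bottom-row=0; cleared 0 line(s) (total 0); column heights now [1 2 2 0 0 0 0], max=2
Drop 2: O rot2 at col 3 lands with bottom-row=0; cleared 0 line(s) (total 0); column heights now [1 2 2 2 2 0 0], max=2
Drop 3: I rot0 at col 3 lands with bottom-row=2; cleared 0 line(s) (total 0); column heights now [1 2 2 3 3 3 3], max=3

Answer: 1 2 2 3 3 3 3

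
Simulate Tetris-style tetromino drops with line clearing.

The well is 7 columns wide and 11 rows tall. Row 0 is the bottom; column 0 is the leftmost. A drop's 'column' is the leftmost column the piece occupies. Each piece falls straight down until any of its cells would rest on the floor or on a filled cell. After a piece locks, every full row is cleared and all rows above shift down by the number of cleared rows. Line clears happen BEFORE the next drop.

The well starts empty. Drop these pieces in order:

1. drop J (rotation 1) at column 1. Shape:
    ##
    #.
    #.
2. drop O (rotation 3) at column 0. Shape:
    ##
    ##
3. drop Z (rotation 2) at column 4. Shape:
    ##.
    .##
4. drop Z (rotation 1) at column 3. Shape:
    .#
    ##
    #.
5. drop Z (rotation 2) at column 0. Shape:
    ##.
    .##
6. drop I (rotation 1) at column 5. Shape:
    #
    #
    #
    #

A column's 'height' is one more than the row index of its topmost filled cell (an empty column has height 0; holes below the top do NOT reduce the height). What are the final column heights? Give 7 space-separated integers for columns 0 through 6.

Drop 1: J rot1 at col 1 lands with bottom-row=0; cleared 0 line(s) (total 0); column heights now [0 3 3 0 0 0 0], max=3
Drop 2: O rot3 at col 0 lands with bottom-row=3; cleared 0 line(s) (total 0); column heights now [5 5 3 0 0 0 0], max=5
Drop 3: Z rot2 at col 4 lands with bottom-row=0; cleared 0 line(s) (total 0); column heights now [5 5 3 0 2 2 1], max=5
Drop 4: Z rot1 at col 3 lands with bottom-row=1; cleared 0 line(s) (total 0); column heights now [5 5 3 3 4 2 1], max=5
Drop 5: Z rot2 at col 0 lands with bottom-row=5; cleared 0 line(s) (total 0); column heights now [7 7 6 3 4 2 1], max=7
Drop 6: I rot1 at col 5 lands with bottom-row=2; cleared 0 line(s) (total 0); column heights now [7 7 6 3 4 6 1], max=7

Answer: 7 7 6 3 4 6 1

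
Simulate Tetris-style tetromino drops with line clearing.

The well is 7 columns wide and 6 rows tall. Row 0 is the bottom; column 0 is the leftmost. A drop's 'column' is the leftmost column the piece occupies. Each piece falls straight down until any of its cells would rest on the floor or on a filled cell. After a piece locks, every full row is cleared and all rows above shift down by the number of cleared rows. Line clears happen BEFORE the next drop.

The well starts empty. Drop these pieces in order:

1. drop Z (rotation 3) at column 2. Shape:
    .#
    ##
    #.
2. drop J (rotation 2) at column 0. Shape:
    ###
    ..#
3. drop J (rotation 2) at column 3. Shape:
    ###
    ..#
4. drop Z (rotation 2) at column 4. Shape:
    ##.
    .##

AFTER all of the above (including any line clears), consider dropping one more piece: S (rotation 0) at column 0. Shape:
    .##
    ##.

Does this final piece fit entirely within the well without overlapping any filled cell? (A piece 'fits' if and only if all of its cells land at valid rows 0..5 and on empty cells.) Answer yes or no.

Answer: yes

Derivation:
Drop 1: Z rot3 at col 2 lands with bottom-row=0; cleared 0 line(s) (total 0); column heights now [0 0 2 3 0 0 0], max=3
Drop 2: J rot2 at col 0 lands with bottom-row=2; cleared 0 line(s) (total 0); column heights now [4 4 4 3 0 0 0], max=4
Drop 3: J rot2 at col 3 lands with bottom-row=2; cleared 0 line(s) (total 0); column heights now [4 4 4 4 4 4 0], max=4
Drop 4: Z rot2 at col 4 lands with bottom-row=4; cleared 0 line(s) (total 0); column heights now [4 4 4 4 6 6 5], max=6
Test piece S rot0 at col 0 (width 3): heights before test = [4 4 4 4 6 6 5]; fits = True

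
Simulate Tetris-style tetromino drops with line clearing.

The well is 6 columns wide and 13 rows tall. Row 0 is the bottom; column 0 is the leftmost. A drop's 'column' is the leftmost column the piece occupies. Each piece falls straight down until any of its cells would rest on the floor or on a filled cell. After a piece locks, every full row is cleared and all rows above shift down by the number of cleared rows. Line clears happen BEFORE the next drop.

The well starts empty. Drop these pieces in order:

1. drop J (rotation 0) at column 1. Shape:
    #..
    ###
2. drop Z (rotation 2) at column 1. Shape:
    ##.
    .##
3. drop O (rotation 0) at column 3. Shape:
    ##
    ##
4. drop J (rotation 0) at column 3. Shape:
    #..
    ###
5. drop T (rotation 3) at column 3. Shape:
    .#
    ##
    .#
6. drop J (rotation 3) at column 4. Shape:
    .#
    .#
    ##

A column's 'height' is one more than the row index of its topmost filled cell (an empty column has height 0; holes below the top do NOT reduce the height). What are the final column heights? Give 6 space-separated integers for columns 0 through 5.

Drop 1: J rot0 at col 1 lands with bottom-row=0; cleared 0 line(s) (total 0); column heights now [0 2 1 1 0 0], max=2
Drop 2: Z rot2 at col 1 lands with bottom-row=1; cleared 0 line(s) (total 0); column heights now [0 3 3 2 0 0], max=3
Drop 3: O rot0 at col 3 lands with bottom-row=2; cleared 0 line(s) (total 0); column heights now [0 3 3 4 4 0], max=4
Drop 4: J rot0 at col 3 lands with bottom-row=4; cleared 0 line(s) (total 0); column heights now [0 3 3 6 5 5], max=6
Drop 5: T rot3 at col 3 lands with bottom-row=5; cleared 0 line(s) (total 0); column heights now [0 3 3 7 8 5], max=8
Drop 6: J rot3 at col 4 lands with bottom-row=8; cleared 0 line(s) (total 0); column heights now [0 3 3 7 9 11], max=11

Answer: 0 3 3 7 9 11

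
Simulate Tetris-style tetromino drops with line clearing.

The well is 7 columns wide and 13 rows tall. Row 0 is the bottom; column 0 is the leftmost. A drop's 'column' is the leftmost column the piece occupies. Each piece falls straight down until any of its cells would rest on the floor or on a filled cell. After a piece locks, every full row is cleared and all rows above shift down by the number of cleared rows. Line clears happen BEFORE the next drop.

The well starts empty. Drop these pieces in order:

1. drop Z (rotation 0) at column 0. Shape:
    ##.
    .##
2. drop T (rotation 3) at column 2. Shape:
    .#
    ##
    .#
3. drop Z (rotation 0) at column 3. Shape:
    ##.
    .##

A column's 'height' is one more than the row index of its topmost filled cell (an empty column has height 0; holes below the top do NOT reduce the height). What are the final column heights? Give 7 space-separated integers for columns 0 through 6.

Answer: 2 2 2 4 4 3 0

Derivation:
Drop 1: Z rot0 at col 0 lands with bottom-row=0; cleared 0 line(s) (total 0); column heights now [2 2 1 0 0 0 0], max=2
Drop 2: T rot3 at col 2 lands with bottom-row=0; cleared 0 line(s) (total 0); column heights now [2 2 2 3 0 0 0], max=3
Drop 3: Z rot0 at col 3 lands with bottom-row=2; cleared 0 line(s) (total 0); column heights now [2 2 2 4 4 3 0], max=4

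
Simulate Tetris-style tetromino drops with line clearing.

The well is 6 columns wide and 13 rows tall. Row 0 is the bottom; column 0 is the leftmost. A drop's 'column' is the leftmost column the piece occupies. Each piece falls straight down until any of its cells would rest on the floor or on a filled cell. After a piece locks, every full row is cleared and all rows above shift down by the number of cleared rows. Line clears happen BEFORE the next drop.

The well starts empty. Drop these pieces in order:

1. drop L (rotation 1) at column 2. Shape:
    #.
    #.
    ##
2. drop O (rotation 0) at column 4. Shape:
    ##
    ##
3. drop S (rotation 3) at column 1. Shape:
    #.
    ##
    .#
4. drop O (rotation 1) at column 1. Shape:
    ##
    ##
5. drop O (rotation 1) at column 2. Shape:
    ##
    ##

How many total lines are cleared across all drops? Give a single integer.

Drop 1: L rot1 at col 2 lands with bottom-row=0; cleared 0 line(s) (total 0); column heights now [0 0 3 1 0 0], max=3
Drop 2: O rot0 at col 4 lands with bottom-row=0; cleared 0 line(s) (total 0); column heights now [0 0 3 1 2 2], max=3
Drop 3: S rot3 at col 1 lands with bottom-row=3; cleared 0 line(s) (total 0); column heights now [0 6 5 1 2 2], max=6
Drop 4: O rot1 at col 1 lands with bottom-row=6; cleared 0 line(s) (total 0); column heights now [0 8 8 1 2 2], max=8
Drop 5: O rot1 at col 2 lands with bottom-row=8; cleared 0 line(s) (total 0); column heights now [0 8 10 10 2 2], max=10

Answer: 0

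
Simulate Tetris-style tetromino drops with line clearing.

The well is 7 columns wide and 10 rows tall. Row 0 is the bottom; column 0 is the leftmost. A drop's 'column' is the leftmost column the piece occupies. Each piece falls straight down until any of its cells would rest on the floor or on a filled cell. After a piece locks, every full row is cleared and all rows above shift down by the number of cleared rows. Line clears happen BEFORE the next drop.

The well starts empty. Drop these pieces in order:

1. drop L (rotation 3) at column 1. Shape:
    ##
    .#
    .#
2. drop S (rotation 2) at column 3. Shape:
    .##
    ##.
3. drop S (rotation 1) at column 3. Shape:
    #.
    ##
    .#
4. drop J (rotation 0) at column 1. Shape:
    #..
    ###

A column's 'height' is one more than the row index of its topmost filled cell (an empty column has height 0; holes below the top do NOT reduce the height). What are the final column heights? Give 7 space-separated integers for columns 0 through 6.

Answer: 0 7 6 6 4 2 0

Derivation:
Drop 1: L rot3 at col 1 lands with bottom-row=0; cleared 0 line(s) (total 0); column heights now [0 3 3 0 0 0 0], max=3
Drop 2: S rot2 at col 3 lands with bottom-row=0; cleared 0 line(s) (total 0); column heights now [0 3 3 1 2 2 0], max=3
Drop 3: S rot1 at col 3 lands with bottom-row=2; cleared 0 line(s) (total 0); column heights now [0 3 3 5 4 2 0], max=5
Drop 4: J rot0 at col 1 lands with bottom-row=5; cleared 0 line(s) (total 0); column heights now [0 7 6 6 4 2 0], max=7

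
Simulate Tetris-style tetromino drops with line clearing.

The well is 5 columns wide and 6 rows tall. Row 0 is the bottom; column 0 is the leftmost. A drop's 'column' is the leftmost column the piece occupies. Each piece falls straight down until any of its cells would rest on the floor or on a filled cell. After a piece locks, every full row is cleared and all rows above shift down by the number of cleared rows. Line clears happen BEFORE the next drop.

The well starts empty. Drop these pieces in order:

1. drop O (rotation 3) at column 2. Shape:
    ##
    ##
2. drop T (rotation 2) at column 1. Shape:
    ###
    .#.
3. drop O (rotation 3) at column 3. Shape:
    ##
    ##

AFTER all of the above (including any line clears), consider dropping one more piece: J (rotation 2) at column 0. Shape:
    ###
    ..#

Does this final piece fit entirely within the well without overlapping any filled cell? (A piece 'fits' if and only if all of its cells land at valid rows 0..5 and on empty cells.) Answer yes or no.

Drop 1: O rot3 at col 2 lands with bottom-row=0; cleared 0 line(s) (total 0); column heights now [0 0 2 2 0], max=2
Drop 2: T rot2 at col 1 lands with bottom-row=2; cleared 0 line(s) (total 0); column heights now [0 4 4 4 0], max=4
Drop 3: O rot3 at col 3 lands with bottom-row=4; cleared 0 line(s) (total 0); column heights now [0 4 4 6 6], max=6
Test piece J rot2 at col 0 (width 3): heights before test = [0 4 4 6 6]; fits = True

Answer: yes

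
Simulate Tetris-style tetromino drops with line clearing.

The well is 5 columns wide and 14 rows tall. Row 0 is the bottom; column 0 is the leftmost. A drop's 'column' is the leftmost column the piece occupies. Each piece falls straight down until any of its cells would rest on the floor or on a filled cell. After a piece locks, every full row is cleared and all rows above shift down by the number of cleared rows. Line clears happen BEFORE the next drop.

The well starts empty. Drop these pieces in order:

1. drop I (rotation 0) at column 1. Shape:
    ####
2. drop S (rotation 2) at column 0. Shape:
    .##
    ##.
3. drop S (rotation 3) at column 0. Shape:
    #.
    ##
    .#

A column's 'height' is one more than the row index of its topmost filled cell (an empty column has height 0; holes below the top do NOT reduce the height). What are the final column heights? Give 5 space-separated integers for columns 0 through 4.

Answer: 6 5 3 1 1

Derivation:
Drop 1: I rot0 at col 1 lands with bottom-row=0; cleared 0 line(s) (total 0); column heights now [0 1 1 1 1], max=1
Drop 2: S rot2 at col 0 lands with bottom-row=1; cleared 0 line(s) (total 0); column heights now [2 3 3 1 1], max=3
Drop 3: S rot3 at col 0 lands with bottom-row=3; cleared 0 line(s) (total 0); column heights now [6 5 3 1 1], max=6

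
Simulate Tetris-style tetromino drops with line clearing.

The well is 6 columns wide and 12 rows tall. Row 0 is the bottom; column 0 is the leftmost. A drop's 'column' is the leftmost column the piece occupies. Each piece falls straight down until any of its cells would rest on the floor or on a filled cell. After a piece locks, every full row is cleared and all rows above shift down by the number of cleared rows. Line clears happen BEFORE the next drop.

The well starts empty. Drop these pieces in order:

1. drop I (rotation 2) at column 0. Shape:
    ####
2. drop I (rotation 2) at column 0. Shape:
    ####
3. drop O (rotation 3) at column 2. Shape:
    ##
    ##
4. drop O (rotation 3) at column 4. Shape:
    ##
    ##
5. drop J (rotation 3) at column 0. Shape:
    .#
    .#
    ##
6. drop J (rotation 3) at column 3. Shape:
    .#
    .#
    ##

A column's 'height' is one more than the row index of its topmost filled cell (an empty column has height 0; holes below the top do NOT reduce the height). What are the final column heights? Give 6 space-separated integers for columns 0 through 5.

Drop 1: I rot2 at col 0 lands with bottom-row=0; cleared 0 line(s) (total 0); column heights now [1 1 1 1 0 0], max=1
Drop 2: I rot2 at col 0 lands with bottom-row=1; cleared 0 line(s) (total 0); column heights now [2 2 2 2 0 0], max=2
Drop 3: O rot3 at col 2 lands with bottom-row=2; cleared 0 line(s) (total 0); column heights now [2 2 4 4 0 0], max=4
Drop 4: O rot3 at col 4 lands with bottom-row=0; cleared 2 line(s) (total 2); column heights now [0 0 2 2 0 0], max=2
Drop 5: J rot3 at col 0 lands with bottom-row=0; cleared 0 line(s) (total 2); column heights now [1 3 2 2 0 0], max=3
Drop 6: J rot3 at col 3 lands with bottom-row=2; cleared 0 line(s) (total 2); column heights now [1 3 2 3 5 0], max=5

Answer: 1 3 2 3 5 0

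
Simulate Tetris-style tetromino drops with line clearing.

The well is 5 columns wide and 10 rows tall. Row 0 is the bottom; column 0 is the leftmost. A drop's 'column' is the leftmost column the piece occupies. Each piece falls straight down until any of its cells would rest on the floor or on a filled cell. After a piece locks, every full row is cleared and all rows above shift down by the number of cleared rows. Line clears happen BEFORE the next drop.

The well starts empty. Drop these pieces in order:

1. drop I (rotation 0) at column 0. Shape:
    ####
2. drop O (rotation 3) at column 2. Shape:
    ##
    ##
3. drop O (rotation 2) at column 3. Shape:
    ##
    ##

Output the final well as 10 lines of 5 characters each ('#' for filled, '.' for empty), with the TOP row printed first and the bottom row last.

Answer: .....
.....
.....
.....
.....
...##
...##
..##.
..##.
####.

Derivation:
Drop 1: I rot0 at col 0 lands with bottom-row=0; cleared 0 line(s) (total 0); column heights now [1 1 1 1 0], max=1
Drop 2: O rot3 at col 2 lands with bottom-row=1; cleared 0 line(s) (total 0); column heights now [1 1 3 3 0], max=3
Drop 3: O rot2 at col 3 lands with bottom-row=3; cleared 0 line(s) (total 0); column heights now [1 1 3 5 5], max=5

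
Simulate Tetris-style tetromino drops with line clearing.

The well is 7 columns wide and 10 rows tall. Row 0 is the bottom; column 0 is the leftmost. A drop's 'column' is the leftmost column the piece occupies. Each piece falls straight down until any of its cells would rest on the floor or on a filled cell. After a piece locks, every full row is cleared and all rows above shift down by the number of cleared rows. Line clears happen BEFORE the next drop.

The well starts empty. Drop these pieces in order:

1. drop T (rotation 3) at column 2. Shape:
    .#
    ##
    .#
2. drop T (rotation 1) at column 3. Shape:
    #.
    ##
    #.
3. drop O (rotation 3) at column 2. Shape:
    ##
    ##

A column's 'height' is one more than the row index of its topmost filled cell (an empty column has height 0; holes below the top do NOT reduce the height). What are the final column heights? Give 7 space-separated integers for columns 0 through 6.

Drop 1: T rot3 at col 2 lands with bottom-row=0; cleared 0 line(s) (total 0); column heights now [0 0 2 3 0 0 0], max=3
Drop 2: T rot1 at col 3 lands with bottom-row=3; cleared 0 line(s) (total 0); column heights now [0 0 2 6 5 0 0], max=6
Drop 3: O rot3 at col 2 lands with bottom-row=6; cleared 0 line(s) (total 0); column heights now [0 0 8 8 5 0 0], max=8

Answer: 0 0 8 8 5 0 0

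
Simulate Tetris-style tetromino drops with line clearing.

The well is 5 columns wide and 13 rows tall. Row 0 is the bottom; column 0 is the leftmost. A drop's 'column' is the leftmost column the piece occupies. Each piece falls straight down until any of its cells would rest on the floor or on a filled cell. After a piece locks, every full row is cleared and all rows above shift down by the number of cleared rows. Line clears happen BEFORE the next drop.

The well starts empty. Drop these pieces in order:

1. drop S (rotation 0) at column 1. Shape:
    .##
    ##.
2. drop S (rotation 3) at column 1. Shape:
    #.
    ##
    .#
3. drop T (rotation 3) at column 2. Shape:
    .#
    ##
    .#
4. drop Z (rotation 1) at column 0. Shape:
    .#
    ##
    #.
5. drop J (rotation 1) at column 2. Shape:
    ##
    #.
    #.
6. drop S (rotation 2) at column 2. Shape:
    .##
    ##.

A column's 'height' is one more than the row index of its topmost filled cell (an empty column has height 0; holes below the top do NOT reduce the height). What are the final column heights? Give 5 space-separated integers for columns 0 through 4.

Drop 1: S rot0 at col 1 lands with bottom-row=0; cleared 0 line(s) (total 0); column heights now [0 1 2 2 0], max=2
Drop 2: S rot3 at col 1 lands with bottom-row=2; cleared 0 line(s) (total 0); column heights now [0 5 4 2 0], max=5
Drop 3: T rot3 at col 2 lands with bottom-row=3; cleared 0 line(s) (total 0); column heights now [0 5 5 6 0], max=6
Drop 4: Z rot1 at col 0 lands with bottom-row=4; cleared 0 line(s) (total 0); column heights now [6 7 5 6 0], max=7
Drop 5: J rot1 at col 2 lands with bottom-row=5; cleared 0 line(s) (total 0); column heights now [6 7 8 8 0], max=8
Drop 6: S rot2 at col 2 lands with bottom-row=8; cleared 0 line(s) (total 0); column heights now [6 7 9 10 10], max=10

Answer: 6 7 9 10 10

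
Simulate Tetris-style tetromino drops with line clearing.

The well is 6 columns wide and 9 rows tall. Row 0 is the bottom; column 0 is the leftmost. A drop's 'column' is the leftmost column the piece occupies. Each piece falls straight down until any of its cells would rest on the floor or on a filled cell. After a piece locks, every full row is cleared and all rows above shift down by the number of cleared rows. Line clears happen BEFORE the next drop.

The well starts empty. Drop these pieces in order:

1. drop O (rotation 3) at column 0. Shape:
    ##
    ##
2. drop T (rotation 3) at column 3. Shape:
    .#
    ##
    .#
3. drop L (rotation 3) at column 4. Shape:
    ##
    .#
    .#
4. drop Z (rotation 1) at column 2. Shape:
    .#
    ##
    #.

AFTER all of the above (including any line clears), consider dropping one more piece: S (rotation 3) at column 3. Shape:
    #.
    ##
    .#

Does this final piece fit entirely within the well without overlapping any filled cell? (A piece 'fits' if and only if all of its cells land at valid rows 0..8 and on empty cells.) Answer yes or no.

Answer: yes

Derivation:
Drop 1: O rot3 at col 0 lands with bottom-row=0; cleared 0 line(s) (total 0); column heights now [2 2 0 0 0 0], max=2
Drop 2: T rot3 at col 3 lands with bottom-row=0; cleared 0 line(s) (total 0); column heights now [2 2 0 2 3 0], max=3
Drop 3: L rot3 at col 4 lands with bottom-row=1; cleared 0 line(s) (total 0); column heights now [2 2 0 2 4 4], max=4
Drop 4: Z rot1 at col 2 lands with bottom-row=1; cleared 1 line(s) (total 1); column heights now [1 1 2 3 3 3], max=3
Test piece S rot3 at col 3 (width 2): heights before test = [1 1 2 3 3 3]; fits = True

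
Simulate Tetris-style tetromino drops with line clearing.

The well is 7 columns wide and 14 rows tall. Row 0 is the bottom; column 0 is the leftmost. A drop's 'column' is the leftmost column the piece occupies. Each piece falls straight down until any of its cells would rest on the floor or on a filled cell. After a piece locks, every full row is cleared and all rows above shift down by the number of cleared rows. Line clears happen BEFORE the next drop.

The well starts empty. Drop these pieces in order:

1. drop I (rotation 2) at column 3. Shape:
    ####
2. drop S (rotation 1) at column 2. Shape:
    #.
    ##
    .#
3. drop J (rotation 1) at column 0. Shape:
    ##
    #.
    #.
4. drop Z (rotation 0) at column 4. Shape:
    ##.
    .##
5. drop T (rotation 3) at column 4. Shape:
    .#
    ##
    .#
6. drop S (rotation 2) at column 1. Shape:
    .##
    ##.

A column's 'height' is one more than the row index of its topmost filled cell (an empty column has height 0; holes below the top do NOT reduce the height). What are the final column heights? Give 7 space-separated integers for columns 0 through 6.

Answer: 3 5 6 6 5 6 2

Derivation:
Drop 1: I rot2 at col 3 lands with bottom-row=0; cleared 0 line(s) (total 0); column heights now [0 0 0 1 1 1 1], max=1
Drop 2: S rot1 at col 2 lands with bottom-row=1; cleared 0 line(s) (total 0); column heights now [0 0 4 3 1 1 1], max=4
Drop 3: J rot1 at col 0 lands with bottom-row=0; cleared 0 line(s) (total 0); column heights now [3 3 4 3 1 1 1], max=4
Drop 4: Z rot0 at col 4 lands with bottom-row=1; cleared 0 line(s) (total 0); column heights now [3 3 4 3 3 3 2], max=4
Drop 5: T rot3 at col 4 lands with bottom-row=3; cleared 0 line(s) (total 0); column heights now [3 3 4 3 5 6 2], max=6
Drop 6: S rot2 at col 1 lands with bottom-row=4; cleared 0 line(s) (total 0); column heights now [3 5 6 6 5 6 2], max=6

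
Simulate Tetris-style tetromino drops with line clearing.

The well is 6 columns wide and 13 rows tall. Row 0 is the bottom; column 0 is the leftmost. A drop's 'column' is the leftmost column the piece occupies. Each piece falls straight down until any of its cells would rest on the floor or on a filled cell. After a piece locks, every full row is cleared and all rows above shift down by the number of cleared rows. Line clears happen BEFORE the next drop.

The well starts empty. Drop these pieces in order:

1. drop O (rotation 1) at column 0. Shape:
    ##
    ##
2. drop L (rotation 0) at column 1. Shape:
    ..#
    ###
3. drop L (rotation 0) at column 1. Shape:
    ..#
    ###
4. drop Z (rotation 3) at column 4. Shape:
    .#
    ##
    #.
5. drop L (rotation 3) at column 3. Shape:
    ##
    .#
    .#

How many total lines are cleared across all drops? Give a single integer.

Answer: 0

Derivation:
Drop 1: O rot1 at col 0 lands with bottom-row=0; cleared 0 line(s) (total 0); column heights now [2 2 0 0 0 0], max=2
Drop 2: L rot0 at col 1 lands with bottom-row=2; cleared 0 line(s) (total 0); column heights now [2 3 3 4 0 0], max=4
Drop 3: L rot0 at col 1 lands with bottom-row=4; cleared 0 line(s) (total 0); column heights now [2 5 5 6 0 0], max=6
Drop 4: Z rot3 at col 4 lands with bottom-row=0; cleared 0 line(s) (total 0); column heights now [2 5 5 6 2 3], max=6
Drop 5: L rot3 at col 3 lands with bottom-row=4; cleared 0 line(s) (total 0); column heights now [2 5 5 7 7 3], max=7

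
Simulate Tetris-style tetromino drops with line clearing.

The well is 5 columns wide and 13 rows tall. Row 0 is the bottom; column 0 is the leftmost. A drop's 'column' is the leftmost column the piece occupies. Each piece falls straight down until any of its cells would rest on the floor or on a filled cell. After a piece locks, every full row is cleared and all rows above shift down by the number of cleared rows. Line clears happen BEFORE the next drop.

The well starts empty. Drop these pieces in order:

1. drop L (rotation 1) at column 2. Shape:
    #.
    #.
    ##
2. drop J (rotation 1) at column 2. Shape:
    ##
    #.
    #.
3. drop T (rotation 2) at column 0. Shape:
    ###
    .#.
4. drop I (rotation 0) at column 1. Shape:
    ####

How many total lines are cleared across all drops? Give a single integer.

Drop 1: L rot1 at col 2 lands with bottom-row=0; cleared 0 line(s) (total 0); column heights now [0 0 3 1 0], max=3
Drop 2: J rot1 at col 2 lands with bottom-row=3; cleared 0 line(s) (total 0); column heights now [0 0 6 6 0], max=6
Drop 3: T rot2 at col 0 lands with bottom-row=5; cleared 0 line(s) (total 0); column heights now [7 7 7 6 0], max=7
Drop 4: I rot0 at col 1 lands with bottom-row=7; cleared 0 line(s) (total 0); column heights now [7 8 8 8 8], max=8

Answer: 0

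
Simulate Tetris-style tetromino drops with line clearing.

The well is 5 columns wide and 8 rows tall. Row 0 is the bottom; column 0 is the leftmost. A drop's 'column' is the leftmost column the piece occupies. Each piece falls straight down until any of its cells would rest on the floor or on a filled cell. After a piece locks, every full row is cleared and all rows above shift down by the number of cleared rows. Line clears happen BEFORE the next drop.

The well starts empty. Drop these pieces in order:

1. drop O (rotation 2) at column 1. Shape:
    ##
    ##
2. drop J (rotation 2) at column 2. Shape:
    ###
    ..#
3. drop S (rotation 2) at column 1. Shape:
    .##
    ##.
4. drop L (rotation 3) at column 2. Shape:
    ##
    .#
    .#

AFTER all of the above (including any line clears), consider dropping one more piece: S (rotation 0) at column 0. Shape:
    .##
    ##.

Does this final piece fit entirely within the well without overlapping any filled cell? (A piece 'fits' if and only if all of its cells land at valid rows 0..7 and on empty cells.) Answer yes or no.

Answer: no

Derivation:
Drop 1: O rot2 at col 1 lands with bottom-row=0; cleared 0 line(s) (total 0); column heights now [0 2 2 0 0], max=2
Drop 2: J rot2 at col 2 lands with bottom-row=1; cleared 0 line(s) (total 0); column heights now [0 2 3 3 3], max=3
Drop 3: S rot2 at col 1 lands with bottom-row=3; cleared 0 line(s) (total 0); column heights now [0 4 5 5 3], max=5
Drop 4: L rot3 at col 2 lands with bottom-row=5; cleared 0 line(s) (total 0); column heights now [0 4 8 8 3], max=8
Test piece S rot0 at col 0 (width 3): heights before test = [0 4 8 8 3]; fits = False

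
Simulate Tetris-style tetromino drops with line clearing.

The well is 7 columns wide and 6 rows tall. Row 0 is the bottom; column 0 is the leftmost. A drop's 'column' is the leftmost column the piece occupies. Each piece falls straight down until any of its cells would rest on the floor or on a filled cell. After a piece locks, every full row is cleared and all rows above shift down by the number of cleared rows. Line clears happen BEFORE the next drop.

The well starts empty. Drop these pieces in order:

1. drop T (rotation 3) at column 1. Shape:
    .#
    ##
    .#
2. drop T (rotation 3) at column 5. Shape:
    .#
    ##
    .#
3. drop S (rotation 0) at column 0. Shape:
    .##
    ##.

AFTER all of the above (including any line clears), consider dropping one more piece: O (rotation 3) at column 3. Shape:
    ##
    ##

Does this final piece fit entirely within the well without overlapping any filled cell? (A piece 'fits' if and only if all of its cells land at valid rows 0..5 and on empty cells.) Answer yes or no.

Drop 1: T rot3 at col 1 lands with bottom-row=0; cleared 0 line(s) (total 0); column heights now [0 2 3 0 0 0 0], max=3
Drop 2: T rot3 at col 5 lands with bottom-row=0; cleared 0 line(s) (total 0); column heights now [0 2 3 0 0 2 3], max=3
Drop 3: S rot0 at col 0 lands with bottom-row=2; cleared 0 line(s) (total 0); column heights now [3 4 4 0 0 2 3], max=4
Test piece O rot3 at col 3 (width 2): heights before test = [3 4 4 0 0 2 3]; fits = True

Answer: yes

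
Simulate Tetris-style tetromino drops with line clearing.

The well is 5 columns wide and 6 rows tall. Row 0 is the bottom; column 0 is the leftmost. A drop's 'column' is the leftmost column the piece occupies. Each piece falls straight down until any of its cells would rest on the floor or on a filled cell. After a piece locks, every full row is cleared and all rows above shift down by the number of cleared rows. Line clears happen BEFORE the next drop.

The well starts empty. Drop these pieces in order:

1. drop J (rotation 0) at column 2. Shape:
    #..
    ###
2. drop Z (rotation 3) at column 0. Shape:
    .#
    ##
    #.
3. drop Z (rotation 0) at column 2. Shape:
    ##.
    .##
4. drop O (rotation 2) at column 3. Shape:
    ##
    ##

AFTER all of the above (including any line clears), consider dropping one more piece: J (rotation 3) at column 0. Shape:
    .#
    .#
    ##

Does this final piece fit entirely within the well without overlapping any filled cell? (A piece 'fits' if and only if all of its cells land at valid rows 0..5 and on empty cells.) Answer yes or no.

Drop 1: J rot0 at col 2 lands with bottom-row=0; cleared 0 line(s) (total 0); column heights now [0 0 2 1 1], max=2
Drop 2: Z rot3 at col 0 lands with bottom-row=0; cleared 0 line(s) (total 0); column heights now [2 3 2 1 1], max=3
Drop 3: Z rot0 at col 2 lands with bottom-row=1; cleared 1 line(s) (total 1); column heights now [1 2 2 2 1], max=2
Drop 4: O rot2 at col 3 lands with bottom-row=2; cleared 0 line(s) (total 1); column heights now [1 2 2 4 4], max=4
Test piece J rot3 at col 0 (width 2): heights before test = [1 2 2 4 4]; fits = True

Answer: yes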